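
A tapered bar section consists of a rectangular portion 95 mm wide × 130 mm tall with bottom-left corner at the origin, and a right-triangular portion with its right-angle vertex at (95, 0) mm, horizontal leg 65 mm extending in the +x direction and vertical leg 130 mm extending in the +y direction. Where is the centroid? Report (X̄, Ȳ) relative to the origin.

rectangular portion: A = 95 × 130 = 12350.00, centroid at (47.50, 65.00).
triangular portion: A = ½·65·130 = 4225.00, centroid at (116.67, 43.33).
ΣA = 16575.00 mm², ΣAX̄ = 1079541.67 mm³, ΣAȲ = 985833.33 mm³.
X̄ = 1079541.67/16575.00 = 65.13 mm; Ȳ = 985833.33/16575.00 = 59.48 mm.

X̄ = 65.13 mm, Ȳ = 59.48 mm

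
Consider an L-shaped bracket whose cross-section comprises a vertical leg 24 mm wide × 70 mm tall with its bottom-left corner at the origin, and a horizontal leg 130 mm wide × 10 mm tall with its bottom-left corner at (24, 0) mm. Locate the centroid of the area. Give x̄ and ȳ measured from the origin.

x̄ = 45.59 mm, ȳ = 21.91 mm

vertical leg: A = 24 × 70 = 1680.00, centroid at (12.00, 35.00).
horizontal leg: A = 130 × 10 = 1300.00, centroid at (89.00, 5.00).
ΣA = 2980.00 mm²
ΣAx̄ = (1680.00)(12.00) + (1300.00)(89.00) = 135860.00 mm³
ΣAȳ = (1680.00)(35.00) + (1300.00)(5.00) = 65300.00 mm³
x̄ = 135860.00 / 2980.00 = 45.59 mm
ȳ = 65300.00 / 2980.00 = 21.91 mm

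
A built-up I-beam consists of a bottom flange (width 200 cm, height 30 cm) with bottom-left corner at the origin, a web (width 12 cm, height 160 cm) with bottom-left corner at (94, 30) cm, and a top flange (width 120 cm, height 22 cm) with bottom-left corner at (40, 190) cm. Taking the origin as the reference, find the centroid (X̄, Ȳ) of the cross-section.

bottom flange: A = 200 × 30 = 6000.00, centroid at (100.00, 15.00).
web: A = 12 × 160 = 1920.00, centroid at (100.00, 110.00).
top flange: A = 120 × 22 = 2640.00, centroid at (100.00, 201.00).
ΣA = 10560.00 cm²
ΣAX̄ = (6000.00)(100.00) + (1920.00)(100.00) + (2640.00)(100.00) = 1056000.00 cm³
ΣAȲ = (6000.00)(15.00) + (1920.00)(110.00) + (2640.00)(201.00) = 831840.00 cm³
X̄ = 1056000.00 / 10560.00 = 100.00 cm
Ȳ = 831840.00 / 10560.00 = 78.77 cm

X̄ = 100.00 cm, Ȳ = 78.77 cm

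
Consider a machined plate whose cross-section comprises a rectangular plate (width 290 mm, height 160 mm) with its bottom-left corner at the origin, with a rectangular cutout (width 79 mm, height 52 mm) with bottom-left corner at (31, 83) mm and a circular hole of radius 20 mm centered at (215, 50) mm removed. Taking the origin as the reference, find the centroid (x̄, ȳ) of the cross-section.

x̄ = 150.31 mm, ȳ = 78.02 mm

Part | A | x̄ᵢ | ȳᵢ | A·x̄ᵢ | A·ȳᵢ
plate | 46400.00 | 145.00 | 80.00 | 6728000.00 | 3712000.00
hole 1 | -4108.00 | 70.50 | 109.00 | -289614.00 | -447772.00
hole 2 | -1256.64 | 215.00 | 50.00 | -270176.97 | -62831.85
Σ | 41035.36 |  |  | 6168209.03 | 3201396.15
x̄ = 6168209.03 / 41035.36 = 150.31 mm
ȳ = 3201396.15 / 41035.36 = 78.02 mm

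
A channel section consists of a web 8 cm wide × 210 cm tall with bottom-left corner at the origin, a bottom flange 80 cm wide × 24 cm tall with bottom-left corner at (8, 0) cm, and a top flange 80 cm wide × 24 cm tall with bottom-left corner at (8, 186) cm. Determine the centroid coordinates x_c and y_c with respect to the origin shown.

Part | A | x̄ᵢ | ȳᵢ | A·x̄ᵢ | A·ȳᵢ
web | 1680.00 | 4.00 | 105.00 | 6720.00 | 176400.00
bottom flange | 1920.00 | 48.00 | 12.00 | 92160.00 | 23040.00
top flange | 1920.00 | 48.00 | 198.00 | 92160.00 | 380160.00
Σ | 5520.00 |  |  | 191040.00 | 579600.00
x_c = 191040.00 / 5520.00 = 34.61 cm
y_c = 579600.00 / 5520.00 = 105.00 cm

x_c = 34.61 cm, y_c = 105.00 cm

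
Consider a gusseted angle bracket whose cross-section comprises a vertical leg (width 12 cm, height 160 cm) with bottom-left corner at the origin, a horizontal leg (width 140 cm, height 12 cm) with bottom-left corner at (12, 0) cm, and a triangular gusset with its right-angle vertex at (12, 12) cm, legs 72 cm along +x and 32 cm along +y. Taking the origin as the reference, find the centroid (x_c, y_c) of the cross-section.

vertical leg: A = 12 × 160 = 1920.00, centroid at (6.00, 80.00).
horizontal leg: A = 140 × 12 = 1680.00, centroid at (82.00, 6.00).
gusset: A = ½·72·32 = 1152.00, centroid at (36.00, 22.67).
ΣA = 4752.00 cm²
ΣAx_c = (1920.00)(6.00) + (1680.00)(82.00) + (1152.00)(36.00) = 190752.00 cm³
ΣAy_c = (1920.00)(80.00) + (1680.00)(6.00) + (1152.00)(22.67) = 189792.00 cm³
x_c = 190752.00 / 4752.00 = 40.14 cm
y_c = 189792.00 / 4752.00 = 39.94 cm

x_c = 40.14 cm, y_c = 39.94 cm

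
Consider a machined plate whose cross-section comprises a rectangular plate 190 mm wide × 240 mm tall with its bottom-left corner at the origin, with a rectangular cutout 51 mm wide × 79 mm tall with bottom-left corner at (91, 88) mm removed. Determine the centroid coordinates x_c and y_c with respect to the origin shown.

plate: A = 190 × 240 = 45600.00, centroid at (95.00, 120.00).
hole: A = −(51 × 79) = -4029.00, centroid at (116.50, 127.50).
ΣA = 41571.00 mm²
ΣAx_c = (45600.00)(95.00) + (-4029.00)(116.50) = 3862621.50 mm³
ΣAy_c = (45600.00)(120.00) + (-4029.00)(127.50) = 4958302.50 mm³
x_c = 3862621.50 / 41571.00 = 92.92 mm
y_c = 4958302.50 / 41571.00 = 119.27 mm

x_c = 92.92 mm, y_c = 119.27 mm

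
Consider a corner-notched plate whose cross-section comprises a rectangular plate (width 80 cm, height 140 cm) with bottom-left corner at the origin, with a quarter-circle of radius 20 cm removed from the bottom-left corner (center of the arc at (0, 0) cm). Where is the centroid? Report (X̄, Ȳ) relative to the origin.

X̄ = 40.91 cm, Ȳ = 71.78 cm

plate: A = 80 × 140 = 11200.00, centroid at (40.00, 70.00).
removed quarter-circle: A = −¼π·20² = -314.16, centroid at (8.49, 8.49).
ΣA = 10885.84 cm²
ΣAX̄ = (11200.00)(40.00) + (-314.16)(8.49) = 445333.33 cm³
ΣAȲ = (11200.00)(70.00) + (-314.16)(8.49) = 781333.33 cm³
X̄ = 445333.33 / 10885.84 = 40.91 cm
Ȳ = 781333.33 / 10885.84 = 71.78 cm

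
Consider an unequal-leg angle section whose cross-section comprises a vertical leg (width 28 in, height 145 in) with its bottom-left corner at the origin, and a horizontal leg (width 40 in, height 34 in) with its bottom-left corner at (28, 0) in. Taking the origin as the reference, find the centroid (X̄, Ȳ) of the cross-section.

X̄ = 22.53 in, Ȳ = 58.57 in

vertical leg: A = 28 × 145 = 4060.00, centroid at (14.00, 72.50).
horizontal leg: A = 40 × 34 = 1360.00, centroid at (48.00, 17.00).
ΣA = 5420.00 in²
ΣAX̄ = (4060.00)(14.00) + (1360.00)(48.00) = 122120.00 in³
ΣAȲ = (4060.00)(72.50) + (1360.00)(17.00) = 317470.00 in³
X̄ = 122120.00 / 5420.00 = 22.53 in
Ȳ = 317470.00 / 5420.00 = 58.57 in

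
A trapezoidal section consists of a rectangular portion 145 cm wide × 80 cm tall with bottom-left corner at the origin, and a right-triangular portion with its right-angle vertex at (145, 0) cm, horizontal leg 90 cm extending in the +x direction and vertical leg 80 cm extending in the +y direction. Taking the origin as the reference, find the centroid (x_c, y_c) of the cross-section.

x_c = 96.78 cm, y_c = 36.84 cm

rectangular portion: A = 145 × 80 = 11600.00, centroid at (72.50, 40.00).
triangular portion: A = ½·90·80 = 3600.00, centroid at (175.00, 26.67).
ΣA = 15200.00 cm²
ΣAx_c = (11600.00)(72.50) + (3600.00)(175.00) = 1471000.00 cm³
ΣAy_c = (11600.00)(40.00) + (3600.00)(26.67) = 560000.00 cm³
x_c = 1471000.00 / 15200.00 = 96.78 cm
y_c = 560000.00 / 15200.00 = 36.84 cm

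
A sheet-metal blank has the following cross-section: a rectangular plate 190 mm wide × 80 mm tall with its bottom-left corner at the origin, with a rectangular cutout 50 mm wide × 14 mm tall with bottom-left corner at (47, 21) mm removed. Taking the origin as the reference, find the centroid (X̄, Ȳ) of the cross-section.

X̄ = 96.11 mm, Ȳ = 40.58 mm

Part | A | x̄ᵢ | ȳᵢ | A·x̄ᵢ | A·ȳᵢ
plate | 15200.00 | 95.00 | 40.00 | 1444000.00 | 608000.00
hole | -700.00 | 72.00 | 28.00 | -50400.00 | -19600.00
Σ | 14500.00 |  |  | 1393600.00 | 588400.00
X̄ = 1393600.00 / 14500.00 = 96.11 mm
Ȳ = 588400.00 / 14500.00 = 40.58 mm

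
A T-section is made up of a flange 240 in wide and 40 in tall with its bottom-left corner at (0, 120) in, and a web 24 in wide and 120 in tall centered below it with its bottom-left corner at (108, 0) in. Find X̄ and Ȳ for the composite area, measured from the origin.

X̄ = 120.00 in, Ȳ = 121.54 in

web: A = 24 × 120 = 2880.00, centroid at (120.00, 60.00).
flange: A = 240 × 40 = 9600.00, centroid at (120.00, 140.00).
ΣA = 12480.00 in², ΣAX̄ = 1497600.00 in³, ΣAȲ = 1516800.00 in³.
X̄ = 1497600.00/12480.00 = 120.00 in; Ȳ = 1516800.00/12480.00 = 121.54 in.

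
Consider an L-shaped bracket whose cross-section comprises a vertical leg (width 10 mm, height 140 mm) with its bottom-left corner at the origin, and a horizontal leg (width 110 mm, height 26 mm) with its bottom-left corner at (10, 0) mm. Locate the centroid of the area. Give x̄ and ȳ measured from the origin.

vertical leg: A = 10 × 140 = 1400.00, centroid at (5.00, 70.00).
horizontal leg: A = 110 × 26 = 2860.00, centroid at (65.00, 13.00).
ΣA = 4260.00 mm²
ΣAx̄ = (1400.00)(5.00) + (2860.00)(65.00) = 192900.00 mm³
ΣAȳ = (1400.00)(70.00) + (2860.00)(13.00) = 135180.00 mm³
x̄ = 192900.00 / 4260.00 = 45.28 mm
ȳ = 135180.00 / 4260.00 = 31.73 mm

x̄ = 45.28 mm, ȳ = 31.73 mm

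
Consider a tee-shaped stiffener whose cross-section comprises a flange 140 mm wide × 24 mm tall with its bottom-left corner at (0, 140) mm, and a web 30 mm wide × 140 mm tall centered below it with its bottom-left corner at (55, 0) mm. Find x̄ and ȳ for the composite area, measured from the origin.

x̄ = 70.00 mm, ȳ = 106.44 mm

web: A = 30 × 140 = 4200.00, centroid at (70.00, 70.00).
flange: A = 140 × 24 = 3360.00, centroid at (70.00, 152.00).
ΣA = 7560.00 mm²
ΣAx̄ = (4200.00)(70.00) + (3360.00)(70.00) = 529200.00 mm³
ΣAȳ = (4200.00)(70.00) + (3360.00)(152.00) = 804720.00 mm³
x̄ = 529200.00 / 7560.00 = 70.00 mm
ȳ = 804720.00 / 7560.00 = 106.44 mm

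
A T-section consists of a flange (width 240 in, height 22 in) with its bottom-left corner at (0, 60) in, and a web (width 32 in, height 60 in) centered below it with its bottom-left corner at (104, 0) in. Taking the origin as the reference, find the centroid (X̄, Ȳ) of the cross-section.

web: A = 32 × 60 = 1920.00, centroid at (120.00, 30.00).
flange: A = 240 × 22 = 5280.00, centroid at (120.00, 71.00).
ΣA = 7200.00 in², ΣAX̄ = 864000.00 in³, ΣAȲ = 432480.00 in³.
X̄ = 864000.00/7200.00 = 120.00 in; Ȳ = 432480.00/7200.00 = 60.07 in.

X̄ = 120.00 in, Ȳ = 60.07 in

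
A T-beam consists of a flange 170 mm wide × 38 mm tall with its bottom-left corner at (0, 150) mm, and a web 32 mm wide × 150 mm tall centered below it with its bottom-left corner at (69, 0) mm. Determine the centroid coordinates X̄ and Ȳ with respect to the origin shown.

X̄ = 85.00 mm, Ȳ = 128.93 mm

web: A = 32 × 150 = 4800.00, centroid at (85.00, 75.00).
flange: A = 170 × 38 = 6460.00, centroid at (85.00, 169.00).
ΣA = 11260.00 mm²
ΣAX̄ = (4800.00)(85.00) + (6460.00)(85.00) = 957100.00 mm³
ΣAȲ = (4800.00)(75.00) + (6460.00)(169.00) = 1451740.00 mm³
X̄ = 957100.00 / 11260.00 = 85.00 mm
Ȳ = 1451740.00 / 11260.00 = 128.93 mm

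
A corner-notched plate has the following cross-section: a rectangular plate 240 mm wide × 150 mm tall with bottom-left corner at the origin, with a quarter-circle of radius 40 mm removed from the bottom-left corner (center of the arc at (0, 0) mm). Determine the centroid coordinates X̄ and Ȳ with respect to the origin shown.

X̄ = 123.73 mm, Ȳ = 77.10 mm

plate: A = 240 × 150 = 36000.00, centroid at (120.00, 75.00).
removed quarter-circle: A = −¼π·40² = -1256.64, centroid at (16.98, 16.98).
ΣA = 34743.36 mm²
ΣAX̄ = (36000.00)(120.00) + (-1256.64)(16.98) = 4298666.67 mm³
ΣAȲ = (36000.00)(75.00) + (-1256.64)(16.98) = 2678666.67 mm³
X̄ = 4298666.67 / 34743.36 = 123.73 mm
Ȳ = 2678666.67 / 34743.36 = 77.10 mm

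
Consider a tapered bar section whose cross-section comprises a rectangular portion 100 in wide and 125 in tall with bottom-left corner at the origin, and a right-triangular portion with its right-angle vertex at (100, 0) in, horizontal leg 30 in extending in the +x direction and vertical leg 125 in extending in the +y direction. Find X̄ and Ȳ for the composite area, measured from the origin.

X̄ = 57.83 in, Ȳ = 59.78 in

rectangular portion: A = 100 × 125 = 12500.00, centroid at (50.00, 62.50).
triangular portion: A = ½·30·125 = 1875.00, centroid at (110.00, 41.67).
ΣA = 14375.00 in²
ΣAX̄ = (12500.00)(50.00) + (1875.00)(110.00) = 831250.00 in³
ΣAȲ = (12500.00)(62.50) + (1875.00)(41.67) = 859375.00 in³
X̄ = 831250.00 / 14375.00 = 57.83 in
Ȳ = 859375.00 / 14375.00 = 59.78 in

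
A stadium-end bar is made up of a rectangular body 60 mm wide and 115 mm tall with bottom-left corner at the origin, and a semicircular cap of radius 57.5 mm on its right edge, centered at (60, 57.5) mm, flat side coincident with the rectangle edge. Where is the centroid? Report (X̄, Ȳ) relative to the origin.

Part | A | x̄ᵢ | ȳᵢ | A·x̄ᵢ | A·ȳᵢ
rectangular body | 6900.00 | 30.00 | 57.50 | 207000.00 | 396750.00
semicircular end | 5193.45 | 84.40 | 57.50 | 438346.30 | 298623.11
Σ | 12093.45 |  |  | 645346.30 | 695373.11
X̄ = 645346.30 / 12093.45 = 53.36 mm
Ȳ = 695373.11 / 12093.45 = 57.50 mm

X̄ = 53.36 mm, Ȳ = 57.50 mm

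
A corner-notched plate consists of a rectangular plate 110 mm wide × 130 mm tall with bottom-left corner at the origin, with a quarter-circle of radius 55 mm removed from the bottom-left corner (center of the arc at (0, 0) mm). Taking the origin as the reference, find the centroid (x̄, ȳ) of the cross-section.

plate: A = 110 × 130 = 14300.00, centroid at (55.00, 65.00).
removed quarter-circle: A = −¼π·55² = -2375.83, centroid at (23.34, 23.34).
ΣA = 11924.17 mm², ΣAx̄ = 731041.67 mm³, ΣAȳ = 874041.67 mm³.
x̄ = 731041.67/11924.17 = 61.31 mm; ȳ = 874041.67/11924.17 = 73.30 mm.

x̄ = 61.31 mm, ȳ = 73.30 mm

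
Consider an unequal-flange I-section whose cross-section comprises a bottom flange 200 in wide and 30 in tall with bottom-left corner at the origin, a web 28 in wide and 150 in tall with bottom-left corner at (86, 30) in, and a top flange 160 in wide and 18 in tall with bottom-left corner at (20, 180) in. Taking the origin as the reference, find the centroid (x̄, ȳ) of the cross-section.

Part | A | x̄ᵢ | ȳᵢ | A·x̄ᵢ | A·ȳᵢ
bottom flange | 6000.00 | 100.00 | 15.00 | 600000.00 | 90000.00
web | 4200.00 | 100.00 | 105.00 | 420000.00 | 441000.00
top flange | 2880.00 | 100.00 | 189.00 | 288000.00 | 544320.00
Σ | 13080.00 |  |  | 1308000.00 | 1075320.00
x̄ = 1308000.00 / 13080.00 = 100.00 in
ȳ = 1075320.00 / 13080.00 = 82.21 in

x̄ = 100.00 in, ȳ = 82.21 in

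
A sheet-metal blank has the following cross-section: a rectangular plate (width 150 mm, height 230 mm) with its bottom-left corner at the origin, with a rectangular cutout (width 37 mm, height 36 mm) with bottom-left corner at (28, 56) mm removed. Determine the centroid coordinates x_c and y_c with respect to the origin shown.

plate: A = 150 × 230 = 34500.00, centroid at (75.00, 115.00).
hole: A = −(37 × 36) = -1332.00, centroid at (46.50, 74.00).
ΣA = 33168.00 mm², ΣAx_c = 2525562.00 mm³, ΣAy_c = 3868932.00 mm³.
x_c = 2525562.00/33168.00 = 76.14 mm; y_c = 3868932.00/33168.00 = 116.65 mm.

x_c = 76.14 mm, y_c = 116.65 mm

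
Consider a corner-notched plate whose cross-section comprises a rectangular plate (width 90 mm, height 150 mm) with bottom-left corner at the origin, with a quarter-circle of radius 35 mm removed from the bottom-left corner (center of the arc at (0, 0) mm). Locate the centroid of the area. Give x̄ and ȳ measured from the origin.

x̄ = 47.31 mm, ȳ = 79.62 mm

plate: A = 90 × 150 = 13500.00, centroid at (45.00, 75.00).
removed quarter-circle: A = −¼π·35² = -962.11, centroid at (14.85, 14.85).
ΣA = 12537.89 mm²
ΣAx̄ = (13500.00)(45.00) + (-962.11)(14.85) = 593208.33 mm³
ΣAȳ = (13500.00)(75.00) + (-962.11)(14.85) = 998208.33 mm³
x̄ = 593208.33 / 12537.89 = 47.31 mm
ȳ = 998208.33 / 12537.89 = 79.62 mm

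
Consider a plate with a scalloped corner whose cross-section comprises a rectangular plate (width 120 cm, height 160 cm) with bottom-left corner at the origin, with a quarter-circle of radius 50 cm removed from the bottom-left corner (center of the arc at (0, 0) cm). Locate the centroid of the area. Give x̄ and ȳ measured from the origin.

plate: A = 120 × 160 = 19200.00, centroid at (60.00, 80.00).
removed quarter-circle: A = −¼π·50² = -1963.50, centroid at (21.22, 21.22).
ΣA = 17236.50 cm², ΣAx̄ = 1110333.33 cm³, ΣAȳ = 1494333.33 cm³.
x̄ = 1110333.33/17236.50 = 64.42 cm; ȳ = 1494333.33/17236.50 = 86.70 cm.

x̄ = 64.42 cm, ȳ = 86.70 cm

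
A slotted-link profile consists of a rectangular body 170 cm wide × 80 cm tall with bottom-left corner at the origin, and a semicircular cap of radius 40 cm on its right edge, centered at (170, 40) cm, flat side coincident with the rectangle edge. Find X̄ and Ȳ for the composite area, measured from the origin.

X̄ = 100.91 cm, Ȳ = 40.00 cm

Part | A | x̄ᵢ | ȳᵢ | A·x̄ᵢ | A·ȳᵢ
rectangular body | 13600.00 | 85.00 | 40.00 | 1156000.00 | 544000.00
semicircular end | 2513.27 | 186.98 | 40.00 | 469923.27 | 100530.96
Σ | 16113.27 |  |  | 1625923.27 | 644530.96
X̄ = 1625923.27 / 16113.27 = 100.91 cm
Ȳ = 644530.96 / 16113.27 = 40.00 cm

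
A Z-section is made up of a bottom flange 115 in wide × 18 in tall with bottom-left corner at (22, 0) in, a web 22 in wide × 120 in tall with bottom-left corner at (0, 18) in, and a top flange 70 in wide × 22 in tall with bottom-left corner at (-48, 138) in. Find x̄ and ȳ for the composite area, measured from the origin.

bottom flange: A = 115 × 18 = 2070.00, centroid at (79.50, 9.00).
web: A = 22 × 120 = 2640.00, centroid at (11.00, 78.00).
top flange: A = 70 × 22 = 1540.00, centroid at (-13.00, 149.00).
ΣA = 6250.00 in²
ΣAx̄ = (2070.00)(79.50) + (2640.00)(11.00) + (1540.00)(-13.00) = 173585.00 in³
ΣAȳ = (2070.00)(9.00) + (2640.00)(78.00) + (1540.00)(149.00) = 454010.00 in³
x̄ = 173585.00 / 6250.00 = 27.77 in
ȳ = 454010.00 / 6250.00 = 72.64 in

x̄ = 27.77 in, ȳ = 72.64 in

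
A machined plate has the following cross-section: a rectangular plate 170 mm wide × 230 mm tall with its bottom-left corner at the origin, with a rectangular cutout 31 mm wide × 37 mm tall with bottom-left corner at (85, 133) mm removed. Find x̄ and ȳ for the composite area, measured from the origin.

x̄ = 84.53 mm, ȳ = 113.90 mm

plate: A = 170 × 230 = 39100.00, centroid at (85.00, 115.00).
hole: A = −(31 × 37) = -1147.00, centroid at (100.50, 151.50).
ΣA = 37953.00 mm²
ΣAx̄ = (39100.00)(85.00) + (-1147.00)(100.50) = 3208226.50 mm³
ΣAȳ = (39100.00)(115.00) + (-1147.00)(151.50) = 4322729.50 mm³
x̄ = 3208226.50 / 37953.00 = 84.53 mm
ȳ = 4322729.50 / 37953.00 = 113.90 mm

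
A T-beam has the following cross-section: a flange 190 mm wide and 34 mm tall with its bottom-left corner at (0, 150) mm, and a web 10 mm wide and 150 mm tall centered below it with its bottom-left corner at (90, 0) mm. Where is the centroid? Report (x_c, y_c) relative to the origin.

Part | A | x̄ᵢ | ȳᵢ | A·x̄ᵢ | A·ȳᵢ
web | 1500.00 | 95.00 | 75.00 | 142500.00 | 112500.00
flange | 6460.00 | 95.00 | 167.00 | 613700.00 | 1078820.00
Σ | 7960.00 |  |  | 756200.00 | 1191320.00
x_c = 756200.00 / 7960.00 = 95.00 mm
y_c = 1191320.00 / 7960.00 = 149.66 mm

x_c = 95.00 mm, y_c = 149.66 mm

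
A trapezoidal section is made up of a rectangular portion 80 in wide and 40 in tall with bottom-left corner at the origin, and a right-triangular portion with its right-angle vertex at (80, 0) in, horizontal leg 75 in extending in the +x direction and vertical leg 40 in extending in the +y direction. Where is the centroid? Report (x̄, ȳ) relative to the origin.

x̄ = 60.74 in, ȳ = 17.87 in

rectangular portion: A = 80 × 40 = 3200.00, centroid at (40.00, 20.00).
triangular portion: A = ½·75·40 = 1500.00, centroid at (105.00, 13.33).
ΣA = 4700.00 in²
ΣAx̄ = (3200.00)(40.00) + (1500.00)(105.00) = 285500.00 in³
ΣAȳ = (3200.00)(20.00) + (1500.00)(13.33) = 84000.00 in³
x̄ = 285500.00 / 4700.00 = 60.74 in
ȳ = 84000.00 / 4700.00 = 17.87 in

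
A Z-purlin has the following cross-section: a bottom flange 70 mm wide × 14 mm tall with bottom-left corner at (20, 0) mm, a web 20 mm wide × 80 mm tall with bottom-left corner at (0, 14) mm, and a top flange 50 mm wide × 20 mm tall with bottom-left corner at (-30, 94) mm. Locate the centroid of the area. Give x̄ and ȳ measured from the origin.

bottom flange: A = 70 × 14 = 980.00, centroid at (55.00, 7.00).
web: A = 20 × 80 = 1600.00, centroid at (10.00, 54.00).
top flange: A = 50 × 20 = 1000.00, centroid at (-5.00, 104.00).
ΣA = 3580.00 mm², ΣAx̄ = 64900.00 mm³, ΣAȳ = 197260.00 mm³.
x̄ = 64900.00/3580.00 = 18.13 mm; ȳ = 197260.00/3580.00 = 55.10 mm.

x̄ = 18.13 mm, ȳ = 55.10 mm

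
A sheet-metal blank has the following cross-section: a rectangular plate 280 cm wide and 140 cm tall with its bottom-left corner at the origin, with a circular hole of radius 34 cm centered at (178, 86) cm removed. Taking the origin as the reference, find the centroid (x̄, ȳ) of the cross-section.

plate: A = 280 × 140 = 39200.00, centroid at (140.00, 70.00).
hole: A = −π·34² = -3631.68, centroid at (178.00, 86.00).
ΣA = 35568.32 cm²
ΣAx̄ = (39200.00)(140.00) + (-3631.68)(178.00) = 4841560.76 cm³
ΣAȳ = (39200.00)(70.00) + (-3631.68)(86.00) = 2431675.42 cm³
x̄ = 4841560.76 / 35568.32 = 136.12 cm
ȳ = 2431675.42 / 35568.32 = 68.37 cm

x̄ = 136.12 cm, ȳ = 68.37 cm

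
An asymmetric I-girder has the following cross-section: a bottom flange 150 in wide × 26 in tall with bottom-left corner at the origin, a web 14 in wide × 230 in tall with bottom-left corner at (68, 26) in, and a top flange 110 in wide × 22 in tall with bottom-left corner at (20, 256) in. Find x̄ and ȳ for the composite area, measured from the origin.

bottom flange: A = 150 × 26 = 3900.00, centroid at (75.00, 13.00).
web: A = 14 × 230 = 3220.00, centroid at (75.00, 141.00).
top flange: A = 110 × 22 = 2420.00, centroid at (75.00, 267.00).
ΣA = 9540.00 in², ΣAx̄ = 715500.00 in³, ΣAȳ = 1150860.00 in³.
x̄ = 715500.00/9540.00 = 75.00 in; ȳ = 1150860.00/9540.00 = 120.64 in.

x̄ = 75.00 in, ȳ = 120.64 in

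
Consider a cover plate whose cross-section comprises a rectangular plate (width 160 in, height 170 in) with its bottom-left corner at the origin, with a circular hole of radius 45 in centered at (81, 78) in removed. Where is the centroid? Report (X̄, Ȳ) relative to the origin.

X̄ = 79.69 in, Ȳ = 87.14 in

Part | A | x̄ᵢ | ȳᵢ | A·x̄ᵢ | A·ȳᵢ
plate | 27200.00 | 80.00 | 85.00 | 2176000.00 | 2312000.00
hole | -6361.73 | 81.00 | 78.00 | -515299.74 | -496214.56
Σ | 20838.27 |  |  | 1660700.26 | 1815785.44
X̄ = 1660700.26 / 20838.27 = 79.69 in
Ȳ = 1815785.44 / 20838.27 = 87.14 in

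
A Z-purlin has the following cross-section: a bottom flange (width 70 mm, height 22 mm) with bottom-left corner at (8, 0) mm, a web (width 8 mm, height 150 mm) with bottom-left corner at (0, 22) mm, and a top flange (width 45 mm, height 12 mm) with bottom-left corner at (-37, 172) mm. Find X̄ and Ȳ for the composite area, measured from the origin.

bottom flange: A = 70 × 22 = 1540.00, centroid at (43.00, 11.00).
web: A = 8 × 150 = 1200.00, centroid at (4.00, 97.00).
top flange: A = 45 × 12 = 540.00, centroid at (-14.50, 178.00).
ΣA = 3280.00 mm²
ΣAX̄ = (1540.00)(43.00) + (1200.00)(4.00) + (540.00)(-14.50) = 63190.00 mm³
ΣAȲ = (1540.00)(11.00) + (1200.00)(97.00) + (540.00)(178.00) = 229460.00 mm³
X̄ = 63190.00 / 3280.00 = 19.27 mm
Ȳ = 229460.00 / 3280.00 = 69.96 mm

X̄ = 19.27 mm, Ȳ = 69.96 mm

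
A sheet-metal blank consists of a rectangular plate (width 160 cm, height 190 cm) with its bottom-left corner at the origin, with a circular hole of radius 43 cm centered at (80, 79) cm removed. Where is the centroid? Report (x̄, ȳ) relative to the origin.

x̄ = 80.00 cm, ȳ = 98.78 cm

plate: A = 160 × 190 = 30400.00, centroid at (80.00, 95.00).
hole: A = −π·43² = -5808.80, centroid at (80.00, 79.00).
ΣA = 24591.20 cm², ΣAx̄ = 1967295.61 cm³, ΣAȳ = 2429104.42 cm³.
x̄ = 1967295.61/24591.20 = 80.00 cm; ȳ = 2429104.42/24591.20 = 98.78 cm.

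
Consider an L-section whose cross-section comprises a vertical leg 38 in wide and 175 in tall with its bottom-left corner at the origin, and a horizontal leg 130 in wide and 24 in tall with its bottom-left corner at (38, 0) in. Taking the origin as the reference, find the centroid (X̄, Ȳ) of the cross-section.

vertical leg: A = 38 × 175 = 6650.00, centroid at (19.00, 87.50).
horizontal leg: A = 130 × 24 = 3120.00, centroid at (103.00, 12.00).
ΣA = 9770.00 in², ΣAX̄ = 447710.00 in³, ΣAȲ = 619315.00 in³.
X̄ = 447710.00/9770.00 = 45.82 in; Ȳ = 619315.00/9770.00 = 63.39 in.

X̄ = 45.82 in, Ȳ = 63.39 in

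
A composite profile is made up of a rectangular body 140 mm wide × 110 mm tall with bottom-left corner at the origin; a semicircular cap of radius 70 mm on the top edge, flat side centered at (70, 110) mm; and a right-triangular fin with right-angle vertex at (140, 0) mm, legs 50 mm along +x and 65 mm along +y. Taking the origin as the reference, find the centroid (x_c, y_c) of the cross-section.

x_c = 75.70 mm, y_c = 79.18 mm

rectangular body: A = 140 × 110 = 15400.00, centroid at (70.00, 55.00).
semicircular top: A = ½π·70² = 7696.90, centroid at (70.00, 139.71).
triangular fin: A = ½·50·65 = 1625.00, centroid at (156.67, 21.67).
ΣA = 24721.90 mm²
ΣAx_c = (15400.00)(70.00) + (7696.90)(70.00) + (1625.00)(156.67) = 1871366.47 mm³
ΣAy_c = (15400.00)(55.00) + (7696.90)(139.71) + (1625.00)(21.67) = 1957534.22 mm³
x_c = 1871366.47 / 24721.90 = 75.70 mm
y_c = 1957534.22 / 24721.90 = 79.18 mm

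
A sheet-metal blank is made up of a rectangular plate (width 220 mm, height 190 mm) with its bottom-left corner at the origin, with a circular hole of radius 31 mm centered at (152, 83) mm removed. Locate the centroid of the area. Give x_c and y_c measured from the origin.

x_c = 106.73 mm, y_c = 95.93 mm

plate: A = 220 × 190 = 41800.00, centroid at (110.00, 95.00).
hole: A = −π·31² = -3019.07, centroid at (152.00, 83.00).
ΣA = 38780.93 mm², ΣAx_c = 4139101.28 mm³, ΣAy_c = 3720417.15 mm³.
x_c = 4139101.28/38780.93 = 106.73 mm; y_c = 3720417.15/38780.93 = 95.93 mm.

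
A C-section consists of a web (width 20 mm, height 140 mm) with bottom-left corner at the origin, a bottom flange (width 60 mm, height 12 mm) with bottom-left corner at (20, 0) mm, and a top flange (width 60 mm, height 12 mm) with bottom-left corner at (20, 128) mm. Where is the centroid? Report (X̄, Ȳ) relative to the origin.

web: A = 20 × 140 = 2800.00, centroid at (10.00, 70.00).
bottom flange: A = 60 × 12 = 720.00, centroid at (50.00, 6.00).
top flange: A = 60 × 12 = 720.00, centroid at (50.00, 134.00).
ΣA = 4240.00 mm², ΣAX̄ = 100000.00 mm³, ΣAȲ = 296800.00 mm³.
X̄ = 100000.00/4240.00 = 23.58 mm; Ȳ = 296800.00/4240.00 = 70.00 mm.

X̄ = 23.58 mm, Ȳ = 70.00 mm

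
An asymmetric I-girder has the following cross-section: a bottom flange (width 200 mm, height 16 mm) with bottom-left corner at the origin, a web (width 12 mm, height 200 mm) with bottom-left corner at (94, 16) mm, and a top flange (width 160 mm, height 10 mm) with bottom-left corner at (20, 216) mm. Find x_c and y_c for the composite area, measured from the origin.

x_c = 100.00 mm, y_c = 91.33 mm

Part | A | x̄ᵢ | ȳᵢ | A·x̄ᵢ | A·ȳᵢ
bottom flange | 3200.00 | 100.00 | 8.00 | 320000.00 | 25600.00
web | 2400.00 | 100.00 | 116.00 | 240000.00 | 278400.00
top flange | 1600.00 | 100.00 | 221.00 | 160000.00 | 353600.00
Σ | 7200.00 |  |  | 720000.00 | 657600.00
x_c = 720000.00 / 7200.00 = 100.00 mm
y_c = 657600.00 / 7200.00 = 91.33 mm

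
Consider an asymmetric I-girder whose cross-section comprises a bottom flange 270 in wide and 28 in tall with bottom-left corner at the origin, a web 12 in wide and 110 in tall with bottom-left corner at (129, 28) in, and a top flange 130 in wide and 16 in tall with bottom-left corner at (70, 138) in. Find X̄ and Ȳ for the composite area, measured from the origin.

X̄ = 135.00 in, Ȳ = 47.36 in

Part | A | x̄ᵢ | ȳᵢ | A·x̄ᵢ | A·ȳᵢ
bottom flange | 7560.00 | 135.00 | 14.00 | 1020600.00 | 105840.00
web | 1320.00 | 135.00 | 83.00 | 178200.00 | 109560.00
top flange | 2080.00 | 135.00 | 146.00 | 280800.00 | 303680.00
Σ | 10960.00 |  |  | 1479600.00 | 519080.00
X̄ = 1479600.00 / 10960.00 = 135.00 in
Ȳ = 519080.00 / 10960.00 = 47.36 in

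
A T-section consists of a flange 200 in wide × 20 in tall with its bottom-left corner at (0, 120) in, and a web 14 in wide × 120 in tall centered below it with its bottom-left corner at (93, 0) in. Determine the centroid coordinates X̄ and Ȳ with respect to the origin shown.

X̄ = 100.00 in, Ȳ = 109.30 in

Part | A | x̄ᵢ | ȳᵢ | A·x̄ᵢ | A·ȳᵢ
web | 1680.00 | 100.00 | 60.00 | 168000.00 | 100800.00
flange | 4000.00 | 100.00 | 130.00 | 400000.00 | 520000.00
Σ | 5680.00 |  |  | 568000.00 | 620800.00
X̄ = 568000.00 / 5680.00 = 100.00 in
Ȳ = 620800.00 / 5680.00 = 109.30 in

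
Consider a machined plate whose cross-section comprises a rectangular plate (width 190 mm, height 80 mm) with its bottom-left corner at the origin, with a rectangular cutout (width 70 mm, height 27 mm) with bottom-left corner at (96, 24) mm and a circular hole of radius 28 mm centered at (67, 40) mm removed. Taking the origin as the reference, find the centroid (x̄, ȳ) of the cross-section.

plate: A = 190 × 80 = 15200.00, centroid at (95.00, 40.00).
hole 1: A = −(70 × 27) = -1890.00, centroid at (131.00, 37.50).
hole 2: A = −π·28² = -2463.01, centroid at (67.00, 40.00).
ΣA = 10846.99 mm²
ΣAx̄ = (15200.00)(95.00) + (-1890.00)(131.00) + (-2463.01)(67.00) = 1031388.42 mm³
ΣAȳ = (15200.00)(40.00) + (-1890.00)(37.50) + (-2463.01)(40.00) = 438604.65 mm³
x̄ = 1031388.42 / 10846.99 = 95.09 mm
ȳ = 438604.65 / 10846.99 = 40.44 mm

x̄ = 95.09 mm, ȳ = 40.44 mm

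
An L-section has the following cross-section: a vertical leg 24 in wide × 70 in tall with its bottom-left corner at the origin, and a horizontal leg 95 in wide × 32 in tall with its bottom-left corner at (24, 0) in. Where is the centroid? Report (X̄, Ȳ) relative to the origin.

vertical leg: A = 24 × 70 = 1680.00, centroid at (12.00, 35.00).
horizontal leg: A = 95 × 32 = 3040.00, centroid at (71.50, 16.00).
ΣA = 4720.00 in²
ΣAX̄ = (1680.00)(12.00) + (3040.00)(71.50) = 237520.00 in³
ΣAȲ = (1680.00)(35.00) + (3040.00)(16.00) = 107440.00 in³
X̄ = 237520.00 / 4720.00 = 50.32 in
Ȳ = 107440.00 / 4720.00 = 22.76 in

X̄ = 50.32 in, Ȳ = 22.76 in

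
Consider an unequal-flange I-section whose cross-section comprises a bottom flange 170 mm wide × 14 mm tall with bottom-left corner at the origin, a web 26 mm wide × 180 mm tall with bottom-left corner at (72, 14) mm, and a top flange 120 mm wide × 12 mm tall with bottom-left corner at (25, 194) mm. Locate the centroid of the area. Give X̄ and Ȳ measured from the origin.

X̄ = 85.00 mm, Ȳ = 93.10 mm

bottom flange: A = 170 × 14 = 2380.00, centroid at (85.00, 7.00).
web: A = 26 × 180 = 4680.00, centroid at (85.00, 104.00).
top flange: A = 120 × 12 = 1440.00, centroid at (85.00, 200.00).
ΣA = 8500.00 mm²
ΣAX̄ = (2380.00)(85.00) + (4680.00)(85.00) + (1440.00)(85.00) = 722500.00 mm³
ΣAȲ = (2380.00)(7.00) + (4680.00)(104.00) + (1440.00)(200.00) = 791380.00 mm³
X̄ = 722500.00 / 8500.00 = 85.00 mm
Ȳ = 791380.00 / 8500.00 = 93.10 mm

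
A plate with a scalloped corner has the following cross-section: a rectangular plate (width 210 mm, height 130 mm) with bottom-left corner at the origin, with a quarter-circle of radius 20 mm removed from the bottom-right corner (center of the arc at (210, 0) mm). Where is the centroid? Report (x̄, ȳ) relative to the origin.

x̄ = 103.88 mm, ȳ = 65.66 mm

plate: A = 210 × 130 = 27300.00, centroid at (105.00, 65.00).
removed quarter-circle: A = −¼π·20² = -314.16, centroid at (201.51, 8.49).
ΣA = 26985.84 mm²
ΣAx̄ = (27300.00)(105.00) + (-314.16)(201.51) = 2803193.22 mm³
ΣAȳ = (27300.00)(65.00) + (-314.16)(8.49) = 1771833.33 mm³
x̄ = 2803193.22 / 26985.84 = 103.88 mm
ȳ = 1771833.33 / 26985.84 = 65.66 mm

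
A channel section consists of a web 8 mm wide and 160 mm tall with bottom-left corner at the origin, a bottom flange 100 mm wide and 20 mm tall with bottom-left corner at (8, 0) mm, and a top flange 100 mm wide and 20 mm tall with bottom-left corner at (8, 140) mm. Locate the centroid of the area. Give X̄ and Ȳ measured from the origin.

X̄ = 44.91 mm, Ȳ = 80.00 mm

web: A = 8 × 160 = 1280.00, centroid at (4.00, 80.00).
bottom flange: A = 100 × 20 = 2000.00, centroid at (58.00, 10.00).
top flange: A = 100 × 20 = 2000.00, centroid at (58.00, 150.00).
ΣA = 5280.00 mm²
ΣAX̄ = (1280.00)(4.00) + (2000.00)(58.00) + (2000.00)(58.00) = 237120.00 mm³
ΣAȲ = (1280.00)(80.00) + (2000.00)(10.00) + (2000.00)(150.00) = 422400.00 mm³
X̄ = 237120.00 / 5280.00 = 44.91 mm
Ȳ = 422400.00 / 5280.00 = 80.00 mm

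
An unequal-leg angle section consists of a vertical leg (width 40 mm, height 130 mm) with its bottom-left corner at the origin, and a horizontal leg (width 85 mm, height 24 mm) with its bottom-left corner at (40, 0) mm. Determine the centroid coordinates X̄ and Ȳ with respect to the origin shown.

X̄ = 37.61 mm, Ȳ = 50.07 mm

Part | A | x̄ᵢ | ȳᵢ | A·x̄ᵢ | A·ȳᵢ
vertical leg | 5200.00 | 20.00 | 65.00 | 104000.00 | 338000.00
horizontal leg | 2040.00 | 82.50 | 12.00 | 168300.00 | 24480.00
Σ | 7240.00 |  |  | 272300.00 | 362480.00
X̄ = 272300.00 / 7240.00 = 37.61 mm
Ȳ = 362480.00 / 7240.00 = 50.07 mm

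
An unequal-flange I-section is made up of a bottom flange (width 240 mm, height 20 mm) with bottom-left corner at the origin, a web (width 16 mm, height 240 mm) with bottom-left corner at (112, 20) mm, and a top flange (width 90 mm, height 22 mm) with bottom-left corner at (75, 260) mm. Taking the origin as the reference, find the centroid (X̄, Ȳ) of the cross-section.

bottom flange: A = 240 × 20 = 4800.00, centroid at (120.00, 10.00).
web: A = 16 × 240 = 3840.00, centroid at (120.00, 140.00).
top flange: A = 90 × 22 = 1980.00, centroid at (120.00, 271.00).
ΣA = 10620.00 mm², ΣAX̄ = 1274400.00 mm³, ΣAȲ = 1122180.00 mm³.
X̄ = 1274400.00/10620.00 = 120.00 mm; Ȳ = 1122180.00/10620.00 = 105.67 mm.

X̄ = 120.00 mm, Ȳ = 105.67 mm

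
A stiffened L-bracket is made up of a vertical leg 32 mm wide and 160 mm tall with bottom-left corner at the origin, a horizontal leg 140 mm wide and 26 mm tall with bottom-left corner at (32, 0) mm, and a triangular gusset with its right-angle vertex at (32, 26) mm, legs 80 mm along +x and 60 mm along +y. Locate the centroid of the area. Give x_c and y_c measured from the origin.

x_c = 53.23 mm, y_c = 50.84 mm

vertical leg: A = 32 × 160 = 5120.00, centroid at (16.00, 80.00).
horizontal leg: A = 140 × 26 = 3640.00, centroid at (102.00, 13.00).
gusset: A = ½·80·60 = 2400.00, centroid at (58.67, 46.00).
ΣA = 11160.00 mm²
ΣAx_c = (5120.00)(16.00) + (3640.00)(102.00) + (2400.00)(58.67) = 594000.00 mm³
ΣAy_c = (5120.00)(80.00) + (3640.00)(13.00) + (2400.00)(46.00) = 567320.00 mm³
x_c = 594000.00 / 11160.00 = 53.23 mm
y_c = 567320.00 / 11160.00 = 50.84 mm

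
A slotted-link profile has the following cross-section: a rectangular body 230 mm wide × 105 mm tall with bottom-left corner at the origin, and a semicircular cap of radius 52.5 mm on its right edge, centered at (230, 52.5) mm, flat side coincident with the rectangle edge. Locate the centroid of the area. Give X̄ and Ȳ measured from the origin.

rectangular body: A = 230 × 105 = 24150.00, centroid at (115.00, 52.50).
semicircular end: A = ½π·52.5² = 4329.51, centroid at (252.28, 52.50).
ΣA = 28479.51 mm²
ΣAX̄ = (24150.00)(115.00) + (4329.51)(252.28) = 3869505.45 mm³
ΣAȲ = (24150.00)(52.50) + (4329.51)(52.50) = 1495174.14 mm³
X̄ = 3869505.45 / 28479.51 = 135.87 mm
Ȳ = 1495174.14 / 28479.51 = 52.50 mm

X̄ = 135.87 mm, Ȳ = 52.50 mm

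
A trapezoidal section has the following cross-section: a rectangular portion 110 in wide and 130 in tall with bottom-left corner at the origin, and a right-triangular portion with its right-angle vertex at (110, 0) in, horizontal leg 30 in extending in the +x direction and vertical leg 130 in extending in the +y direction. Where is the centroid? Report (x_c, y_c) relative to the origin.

Part | A | x̄ᵢ | ȳᵢ | A·x̄ᵢ | A·ȳᵢ
rectangular portion | 14300.00 | 55.00 | 65.00 | 786500.00 | 929500.00
triangular portion | 1950.00 | 120.00 | 43.33 | 234000.00 | 84500.00
Σ | 16250.00 |  |  | 1020500.00 | 1014000.00
x_c = 1020500.00 / 16250.00 = 62.80 in
y_c = 1014000.00 / 16250.00 = 62.40 in

x_c = 62.80 in, y_c = 62.40 in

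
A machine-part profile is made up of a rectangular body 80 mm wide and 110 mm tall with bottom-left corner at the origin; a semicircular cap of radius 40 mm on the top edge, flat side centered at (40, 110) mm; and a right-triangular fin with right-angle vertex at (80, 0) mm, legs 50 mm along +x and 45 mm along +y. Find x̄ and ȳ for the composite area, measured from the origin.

Part | A | x̄ᵢ | ȳᵢ | A·x̄ᵢ | A·ȳᵢ
rectangular body | 8800.00 | 40.00 | 55.00 | 352000.00 | 484000.00
semicircular top | 2513.27 | 40.00 | 126.98 | 100530.96 | 319126.82
triangular fin | 1125.00 | 96.67 | 15.00 | 108750.00 | 16875.00
Σ | 12438.27 |  |  | 561280.96 | 820001.82
x̄ = 561280.96 / 12438.27 = 45.13 mm
ȳ = 820001.82 / 12438.27 = 65.93 mm

x̄ = 45.13 mm, ȳ = 65.93 mm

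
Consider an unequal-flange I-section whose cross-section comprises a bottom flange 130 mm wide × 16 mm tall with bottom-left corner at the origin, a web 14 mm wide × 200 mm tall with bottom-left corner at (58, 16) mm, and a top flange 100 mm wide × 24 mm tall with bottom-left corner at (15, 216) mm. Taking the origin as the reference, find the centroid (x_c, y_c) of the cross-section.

x_c = 65.00 mm, y_c = 122.07 mm

bottom flange: A = 130 × 16 = 2080.00, centroid at (65.00, 8.00).
web: A = 14 × 200 = 2800.00, centroid at (65.00, 116.00).
top flange: A = 100 × 24 = 2400.00, centroid at (65.00, 228.00).
ΣA = 7280.00 mm², ΣAx_c = 473200.00 mm³, ΣAy_c = 888640.00 mm³.
x_c = 473200.00/7280.00 = 65.00 mm; y_c = 888640.00/7280.00 = 122.07 mm.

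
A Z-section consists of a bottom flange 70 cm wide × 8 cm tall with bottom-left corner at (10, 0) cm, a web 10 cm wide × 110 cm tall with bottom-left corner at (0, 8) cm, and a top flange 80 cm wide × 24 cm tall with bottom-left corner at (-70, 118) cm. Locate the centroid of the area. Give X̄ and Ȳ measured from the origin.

bottom flange: A = 70 × 8 = 560.00, centroid at (45.00, 4.00).
web: A = 10 × 110 = 1100.00, centroid at (5.00, 63.00).
top flange: A = 80 × 24 = 1920.00, centroid at (-30.00, 130.00).
ΣA = 3580.00 cm²
ΣAX̄ = (560.00)(45.00) + (1100.00)(5.00) + (1920.00)(-30.00) = -26900.00 cm³
ΣAȲ = (560.00)(4.00) + (1100.00)(63.00) + (1920.00)(130.00) = 321140.00 cm³
X̄ = -26900.00 / 3580.00 = -7.51 cm
Ȳ = 321140.00 / 3580.00 = 89.70 cm

X̄ = -7.51 cm, Ȳ = 89.70 cm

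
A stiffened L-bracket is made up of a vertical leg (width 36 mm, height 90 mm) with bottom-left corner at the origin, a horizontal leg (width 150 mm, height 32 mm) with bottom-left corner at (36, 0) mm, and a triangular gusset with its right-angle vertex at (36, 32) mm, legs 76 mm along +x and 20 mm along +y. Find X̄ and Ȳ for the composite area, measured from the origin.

X̄ = 72.47 mm, Ȳ = 28.63 mm

vertical leg: A = 36 × 90 = 3240.00, centroid at (18.00, 45.00).
horizontal leg: A = 150 × 32 = 4800.00, centroid at (111.00, 16.00).
gusset: A = ½·76·20 = 760.00, centroid at (61.33, 38.67).
ΣA = 8800.00 mm², ΣAX̄ = 637733.33 mm³, ΣAȲ = 251986.67 mm³.
X̄ = 637733.33/8800.00 = 72.47 mm; Ȳ = 251986.67/8800.00 = 28.63 mm.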